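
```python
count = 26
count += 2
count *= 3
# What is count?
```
Trace:
  count=26
  count=28
  count=84

Final answer: 84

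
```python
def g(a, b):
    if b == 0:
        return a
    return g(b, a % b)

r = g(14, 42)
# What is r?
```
Call trace:
g(a=14, b=42)
  g(a=42, b=14)
    g(a=14, b=0)
    -> return 14
  -> return 14
-> return 14

Final answer: 14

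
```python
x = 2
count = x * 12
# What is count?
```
Trace:
  x=2
  x=2, count=24

Final answer: 24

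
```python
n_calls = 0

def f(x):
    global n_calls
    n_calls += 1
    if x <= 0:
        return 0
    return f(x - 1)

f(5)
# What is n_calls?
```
Call trace:
f(x=5)
  f(x=4)
    f(x=3)
      f(x=2)
        f(x=1)
          f(x=0)
          -> return 0
        -> return 0
      -> return 0
    -> return 0
  -> return 0
-> return 0

n_calls is incremented once per call. f is entered once for each x = 5, 4, 3, 2, 1, 0 (the x <= 0 call returns without recursing), i.e. 5 + 1 calls.
n_calls = 6

Final answer: 6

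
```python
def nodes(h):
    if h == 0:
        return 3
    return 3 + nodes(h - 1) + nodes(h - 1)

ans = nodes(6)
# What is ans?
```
Call trace (a repeated sub-call is expanded the first time; later identical calls just restate its return value):
nodes(h=6)
  nodes(h=5)
    nodes(h=4)
      nodes(h=3)
        nodes(h=2)
          nodes(h=1)
            nodes(h=0)
            -> return 3
            nodes(h=0)
            -> return 3
          -> return 9
          nodes(h=1) -> return 9  (same call as traced above)
        -> return 21
        nodes(h=2) -> return 21  (same call as traced above)
      -> return 45
      nodes(h=3) -> return 45  (same call as traced above)
    -> return 93
    nodes(h=4) -> return 93  (same call as traced above)
  -> return 189
  nodes(h=5) -> return 189  (same call as traced above)
-> return 381

Final answer: 381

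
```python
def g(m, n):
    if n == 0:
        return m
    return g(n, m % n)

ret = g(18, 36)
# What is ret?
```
Call trace:
g(m=18, n=36)
  g(m=36, n=18)
    g(m=18, n=0)
    -> return 18
  -> return 18
-> return 18

Final answer: 18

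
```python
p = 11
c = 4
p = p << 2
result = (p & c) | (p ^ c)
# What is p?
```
Trace:
  p=11
  p=11, c=4
  p=44, c=4
  p=44, c=4, result=44

Final answer: 44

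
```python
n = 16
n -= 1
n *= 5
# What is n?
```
Trace:
  n=16
  n=15
  n=75

Final answer: 75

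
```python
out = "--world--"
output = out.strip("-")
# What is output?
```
Trace:
  out='--world--'
  out='--world--', output='world'

Final answer: 'world'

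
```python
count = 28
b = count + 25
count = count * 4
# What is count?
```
Trace:
  count=28
  count=28, b=53
  count=112, b=53

Final answer: 112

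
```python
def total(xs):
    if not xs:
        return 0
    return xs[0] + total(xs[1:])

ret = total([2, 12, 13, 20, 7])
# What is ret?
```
Call trace:
total(xs=[2, 12, 13, 20, 7])
  total(xs=[12, 13, 20, 7])
    total(xs=[13, 20, 7])
      total(xs=[20, 7])
        total(xs=[7])
          total(xs=[])
          -> return 0
        -> return 7
      -> return 27
    -> return 40
  -> return 52
-> return 54

Final answer: 54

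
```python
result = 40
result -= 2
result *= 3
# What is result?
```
Trace:
  result=40
  result=38
  result=114

Final answer: 114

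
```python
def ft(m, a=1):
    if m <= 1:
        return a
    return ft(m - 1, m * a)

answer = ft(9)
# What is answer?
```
Call trace:
ft(m=9, a=1)
  ft(m=8, a=9)
    ft(m=7, a=72)
      ft(m=6, a=504)
        ft(m=5, a=3024)
          ft(m=4, a=15120)
            ft(m=3, a=60480)
              ft(m=2, a=181440)
                ft(m=1, a=362880)
                -> return 362880
              -> return 362880
            -> return 362880
          -> return 362880
        -> return 362880
      -> return 362880
    -> return 362880
  -> return 362880
-> return 362880

Final answer: 362880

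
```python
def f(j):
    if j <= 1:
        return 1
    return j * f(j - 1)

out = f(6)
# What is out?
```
Call trace:
f(j=6)
  f(j=5)
    f(j=4)
      f(j=3)
        f(j=2)
          f(j=1)
          -> return 1
        -> return 2
      -> return 6
    -> return 24
  -> return 120
-> return 720

Final answer: 720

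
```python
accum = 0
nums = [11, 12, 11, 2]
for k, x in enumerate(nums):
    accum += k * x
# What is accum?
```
Trace:
  accum=0
  accum=0, k=0, x=11
  accum=12, k=1, x=12
  accum=34, k=2, x=11
  accum=40, k=3, x=2

Final answer: 40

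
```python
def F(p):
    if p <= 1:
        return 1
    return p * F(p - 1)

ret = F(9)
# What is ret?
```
Call trace:
F(p=9)
  F(p=8)
    F(p=7)
      F(p=6)
        F(p=5)
          F(p=4)
            F(p=3)
              F(p=2)
                F(p=1)
                -> return 1
              -> return 2
            -> return 6
          -> return 24
        -> return 120
      -> return 720
    -> return 5040
  -> return 40320
-> return 362880

Final answer: 362880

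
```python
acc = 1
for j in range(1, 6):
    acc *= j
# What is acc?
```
Trace:
  acc=1
  acc=1, j=1
  acc=2, j=2
  acc=6, j=3
  acc=24, j=4
  acc=120, j=5

Final answer: 120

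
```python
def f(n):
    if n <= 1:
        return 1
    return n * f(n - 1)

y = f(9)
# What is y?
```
Call trace:
f(n=9)
  f(n=8)
    f(n=7)
      f(n=6)
        f(n=5)
          f(n=4)
            f(n=3)
              f(n=2)
                f(n=1)
                -> return 1
              -> return 2
            -> return 6
          -> return 24
        -> return 120
      -> return 720
    -> return 5040
  -> return 40320
-> return 362880

Final answer: 362880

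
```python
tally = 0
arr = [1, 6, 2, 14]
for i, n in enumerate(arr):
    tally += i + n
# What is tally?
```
Trace:
  tally=0
  tally=1, i=0, n=1
  tally=8, i=1, n=6
  tally=12, i=2, n=2
  tally=29, i=3, n=14

Final answer: 29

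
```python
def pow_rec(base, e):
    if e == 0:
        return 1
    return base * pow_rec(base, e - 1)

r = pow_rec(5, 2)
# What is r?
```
Call trace:
pow_rec(base=5, e=2)
  pow_rec(base=5, e=1)
    pow_rec(base=5, e=0)
    -> return 1
  -> return 5
-> return 25

Final answer: 25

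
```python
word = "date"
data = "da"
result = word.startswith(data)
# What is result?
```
Trace:
  word='date'
  word='date', data='da'
  word='date', data='da', result=True

Final answer: True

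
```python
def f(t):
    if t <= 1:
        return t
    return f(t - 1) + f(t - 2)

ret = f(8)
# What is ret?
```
Call trace (a repeated sub-call is expanded the first time; later identical calls just restate its return value):
f(t=8)
  f(t=7)
    f(t=6)
      f(t=5)
        f(t=4)
          f(t=3)
            f(t=2)
              f(t=1)
              -> return 1
              f(t=0)
              -> return 0
            -> return 1
            f(t=1)
            -> return 1
          -> return 2
          f(t=2) -> return 1  (same call as traced above)
        -> return 3
        f(t=3) -> return 2  (same call as traced above)
      -> return 5
      f(t=4) -> return 3  (same call as traced above)
    -> return 8
    f(t=5) -> return 5  (same call as traced above)
  -> return 13
  f(t=6) -> return 8  (same call as traced above)
-> return 21

Final answer: 21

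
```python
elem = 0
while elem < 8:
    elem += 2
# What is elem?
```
Trace:
  elem=0
  elem=2
  elem=4
  elem=6
  elem=8

Final answer: 8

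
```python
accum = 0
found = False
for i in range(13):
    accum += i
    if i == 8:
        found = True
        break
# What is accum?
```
Trace:
  accum=0
  accum=0, found=False
  accum=0, found=False, i=0
  accum=1, found=False, i=1
  accum=3, found=False, i=2
  accum=6, found=False, i=3
  accum=10, found=False, i=4
  accum=15, found=False, i=5
  accum=21, found=False, i=6
  accum=28, found=False, i=7
  accum=36, found=True, i=8

Final answer: 36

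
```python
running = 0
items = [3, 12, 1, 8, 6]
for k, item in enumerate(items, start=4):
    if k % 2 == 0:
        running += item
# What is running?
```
Trace:
  running=0
  running=3, k=4, item=3
  running=3, k=5, item=12
  running=4, k=6, item=1
  running=4, k=7, item=8
  running=10, k=8, item=6

Final answer: 10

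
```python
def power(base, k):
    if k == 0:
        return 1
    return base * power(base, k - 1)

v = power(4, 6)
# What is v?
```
Call trace:
power(base=4, k=6)
  power(base=4, k=5)
    power(base=4, k=4)
      power(base=4, k=3)
        power(base=4, k=2)
          power(base=4, k=1)
            power(base=4, k=0)
            -> return 1
          -> return 4
        -> return 16
      -> return 64
    -> return 256
  -> return 1024
-> return 4096

Final answer: 4096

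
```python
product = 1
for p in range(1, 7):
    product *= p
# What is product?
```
Trace:
  product=1
  product=1, p=1
  product=2, p=2
  product=6, p=3
  product=24, p=4
  product=120, p=5
  product=720, p=6

Final answer: 720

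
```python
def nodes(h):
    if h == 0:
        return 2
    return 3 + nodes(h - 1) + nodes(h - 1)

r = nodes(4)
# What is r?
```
Call trace (a repeated sub-call is expanded the first time; later identical calls just restate its return value):
nodes(h=4)
  nodes(h=3)
    nodes(h=2)
      nodes(h=1)
        nodes(h=0)
        -> return 2
        nodes(h=0)
        -> return 2
      -> return 7
      nodes(h=1) -> return 7  (same call as traced above)
    -> return 17
    nodes(h=2) -> return 17  (same call as traced above)
  -> return 37
  nodes(h=3) -> return 37  (same call as traced above)
-> return 77

Final answer: 77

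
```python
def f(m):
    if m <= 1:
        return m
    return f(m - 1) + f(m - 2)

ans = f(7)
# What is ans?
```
Call trace (a repeated sub-call is expanded the first time; later identical calls just restate its return value):
f(m=7)
  f(m=6)
    f(m=5)
      f(m=4)
        f(m=3)
          f(m=2)
            f(m=1)
            -> return 1
            f(m=0)
            -> return 0
          -> return 1
          f(m=1)
          -> return 1
        -> return 2
        f(m=2) -> return 1  (same call as traced above)
      -> return 3
      f(m=3) -> return 2  (same call as traced above)
    -> return 5
    f(m=4) -> return 3  (same call as traced above)
  -> return 8
  f(m=5) -> return 5  (same call as traced above)
-> return 13

Final answer: 13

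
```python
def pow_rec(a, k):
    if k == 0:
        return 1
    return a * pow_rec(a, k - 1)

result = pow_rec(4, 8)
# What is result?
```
Call trace:
pow_rec(a=4, k=8)
  pow_rec(a=4, k=7)
    pow_rec(a=4, k=6)
      pow_rec(a=4, k=5)
        pow_rec(a=4, k=4)
          pow_rec(a=4, k=3)
            pow_rec(a=4, k=2)
              pow_rec(a=4, k=1)
                pow_rec(a=4, k=0)
                -> return 1
              -> return 4
            -> return 16
          -> return 64
        -> return 256
      -> return 1024
    -> return 4096
  -> return 16384
-> return 65536

Final answer: 65536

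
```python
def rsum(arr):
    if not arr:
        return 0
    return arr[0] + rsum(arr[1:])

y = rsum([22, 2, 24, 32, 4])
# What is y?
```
Call trace:
rsum(arr=[22, 2, 24, 32, 4])
  rsum(arr=[2, 24, 32, 4])
    rsum(arr=[24, 32, 4])
      rsum(arr=[32, 4])
        rsum(arr=[4])
          rsum(arr=[])
          -> return 0
        -> return 4
      -> return 36
    -> return 60
  -> return 62
-> return 84

Final answer: 84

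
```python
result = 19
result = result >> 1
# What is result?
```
Trace:
  result=19
  result=9

Final answer: 9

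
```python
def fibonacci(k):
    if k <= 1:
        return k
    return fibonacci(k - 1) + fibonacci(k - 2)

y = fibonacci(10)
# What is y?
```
Call trace (a repeated sub-call is expanded the first time; later identical calls just restate its return value):
fibonacci(k=10)
  fibonacci(k=9)
    fibonacci(k=8)
      fibonacci(k=7)
        fibonacci(k=6)
          fibonacci(k=5)
            fibonacci(k=4)
              fibonacci(k=3)
                fibonacci(k=2)
                  fibonacci(k=1)
                  -> return 1
                  fibonacci(k=0)
                  -> return 0
                -> return 1
                fibonacci(k=1)
                -> return 1
              -> return 2
              fibonacci(k=2) -> return 1  (same call as traced above)
            -> return 3
            fibonacci(k=3) -> return 2  (same call as traced above)
          -> return 5
          fibonacci(k=4) -> return 3  (same call as traced above)
        -> return 8
        fibonacci(k=5) -> return 5  (same call as traced above)
      -> return 13
      fibonacci(k=6) -> return 8  (same call as traced above)
    -> return 21
    fibonacci(k=7) -> return 13  (same call as traced above)
  -> return 34
  fibonacci(k=8) -> return 21  (same call as traced above)
-> return 55

Final answer: 55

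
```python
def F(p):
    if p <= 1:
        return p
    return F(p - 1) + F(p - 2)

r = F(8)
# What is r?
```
Call trace (a repeated sub-call is expanded the first time; later identical calls just restate its return value):
F(p=8)
  F(p=7)
    F(p=6)
      F(p=5)
        F(p=4)
          F(p=3)
            F(p=2)
              F(p=1)
              -> return 1
              F(p=0)
              -> return 0
            -> return 1
            F(p=1)
            -> return 1
          -> return 2
          F(p=2) -> return 1  (same call as traced above)
        -> return 3
        F(p=3) -> return 2  (same call as traced above)
      -> return 5
      F(p=4) -> return 3  (same call as traced above)
    -> return 8
    F(p=5) -> return 5  (same call as traced above)
  -> return 13
  F(p=6) -> return 8  (same call as traced above)
-> return 21

Final answer: 21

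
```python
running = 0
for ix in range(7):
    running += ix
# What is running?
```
Trace:
  running=0
  running=0, ix=0
  running=1, ix=1
  running=3, ix=2
  running=6, ix=3
  running=10, ix=4
  running=15, ix=5
  running=21, ix=6

Final answer: 21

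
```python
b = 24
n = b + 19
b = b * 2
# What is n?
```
Trace:
  b=24
  b=24, n=43
  b=48, n=43

Final answer: 43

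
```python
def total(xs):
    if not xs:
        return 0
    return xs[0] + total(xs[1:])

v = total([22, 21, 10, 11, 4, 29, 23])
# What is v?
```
Call trace:
total(xs=[22, 21, 10, 11, 4, 29, 23])
  total(xs=[21, 10, 11, 4, 29, 23])
    total(xs=[10, 11, 4, 29, 23])
      total(xs=[11, 4, 29, 23])
        total(xs=[4, 29, 23])
          total(xs=[29, 23])
            total(xs=[23])
              total(xs=[])
              -> return 0
            -> return 23
          -> return 52
        -> return 56
      -> return 67
    -> return 77
  -> return 98
-> return 120

Final answer: 120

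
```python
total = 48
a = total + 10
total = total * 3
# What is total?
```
Trace:
  total=48
  total=48, a=58
  total=144, a=58

Final answer: 144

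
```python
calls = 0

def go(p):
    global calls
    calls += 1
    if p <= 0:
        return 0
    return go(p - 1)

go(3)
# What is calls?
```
Call trace:
go(p=3)
  go(p=2)
    go(p=1)
      go(p=0)
      -> return 0
    -> return 0
  -> return 0
-> return 0

calls is incremented once per call. go is entered once for each p = 3, 2, 1, 0 (the p <= 0 call returns without recursing), i.e. 3 + 1 calls.
calls = 4

Final answer: 4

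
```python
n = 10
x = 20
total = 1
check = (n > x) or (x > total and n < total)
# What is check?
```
Trace:
  n=10
  n=10, x=20
  n=10, x=20, total=1
  n=10, x=20, total=1, check=False

Final answer: False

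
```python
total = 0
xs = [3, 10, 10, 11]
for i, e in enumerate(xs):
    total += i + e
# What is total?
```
Trace:
  total=0
  total=3, i=0, e=3
  total=14, i=1, e=10
  total=26, i=2, e=10
  total=40, i=3, e=11

Final answer: 40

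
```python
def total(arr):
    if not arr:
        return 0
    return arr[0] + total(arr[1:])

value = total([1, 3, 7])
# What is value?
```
Call trace:
total(arr=[1, 3, 7])
  total(arr=[3, 7])
    total(arr=[7])
      total(arr=[])
      -> return 0
    -> return 7
  -> return 10
-> return 11

Final answer: 11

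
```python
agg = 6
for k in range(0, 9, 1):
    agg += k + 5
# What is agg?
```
Trace:
  agg=6
  agg=11, k=0
  agg=17, k=1
  agg=24, k=2
  agg=32, k=3
  agg=41, k=4
  agg=51, k=5
  agg=62, k=6
  agg=74, k=7
  agg=87, k=8

Final answer: 87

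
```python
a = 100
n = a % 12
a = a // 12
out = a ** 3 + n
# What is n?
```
Trace:
  a=100
  a=100, n=4
  a=8, n=4
  a=8, n=4, out=516

Final answer: 4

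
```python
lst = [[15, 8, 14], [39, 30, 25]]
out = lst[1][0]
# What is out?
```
Trace:
  lst=[[15, 8, 14], [39, 30, 25]]
  lst=[[15, 8, 14], [39, 30, 25]], out=39

Final answer: 39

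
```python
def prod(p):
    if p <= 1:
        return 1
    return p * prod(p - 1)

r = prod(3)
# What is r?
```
Call trace:
prod(p=3)
  prod(p=2)
    prod(p=1)
    -> return 1
  -> return 2
-> return 6

Final answer: 6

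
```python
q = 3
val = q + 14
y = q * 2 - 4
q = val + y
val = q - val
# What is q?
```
Trace:
  q=3
  q=3, val=17
  q=3, val=17, y=2
  q=19, val=17, y=2
  q=19, val=2, y=2

Final answer: 19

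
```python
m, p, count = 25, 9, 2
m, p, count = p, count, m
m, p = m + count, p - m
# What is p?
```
Trace:
  m=25, p=9, count=2
  m=9, p=2, count=25
  m=34, p=-7, count=25

Final answer: -7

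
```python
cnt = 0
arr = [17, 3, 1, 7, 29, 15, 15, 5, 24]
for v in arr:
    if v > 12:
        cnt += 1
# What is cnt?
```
Trace:
  cnt=0
  cnt=1, v=17
  cnt=1, v=3
  cnt=1, v=1
  cnt=1, v=7
  cnt=2, v=29
  cnt=3, v=15
  cnt=4, v=15
  cnt=4, v=5
  cnt=5, v=24

Final answer: 5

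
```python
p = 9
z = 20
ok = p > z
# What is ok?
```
Trace:
  p=9
  p=9, z=20
  p=9, z=20, ok=False

Final answer: False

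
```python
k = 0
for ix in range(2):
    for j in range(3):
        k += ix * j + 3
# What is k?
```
Trace:
  k=0
  k=3, ix=0, j=0
  k=6, ix=0, j=1
  k=9, ix=0, j=2
  k=12, ix=1, j=0
  k=16, ix=1, j=1
  k=21, ix=1, j=2

Final answer: 21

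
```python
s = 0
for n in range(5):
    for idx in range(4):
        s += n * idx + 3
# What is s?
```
Trace:
  s=0
  s=3, n=0, idx=0
  s=6, n=0, idx=1
  s=9, n=0, idx=2
  s=12, n=0, idx=3
  s=15, n=1, idx=0
  s=19, n=1, idx=1
  s=24, n=1, idx=2
  s=30, n=1, idx=3
  s=33, n=2, idx=0
  s=38, n=2, idx=1
  s=45, n=2, idx=2
  s=54, n=2, idx=3
  s=57, n=3, idx=0
  s=63, n=3, idx=1
  s=72, n=3, idx=2
  s=84, n=3, idx=3
  s=87, n=4, idx=0
  s=94, n=4, idx=1
  s=105, n=4, idx=2
  s=120, n=4, idx=3

Final answer: 120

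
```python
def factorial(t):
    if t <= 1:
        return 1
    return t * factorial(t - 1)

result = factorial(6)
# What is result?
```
Call trace:
factorial(t=6)
  factorial(t=5)
    factorial(t=4)
      factorial(t=3)
        factorial(t=2)
          factorial(t=1)
          -> return 1
        -> return 2
      -> return 6
    -> return 24
  -> return 120
-> return 720

Final answer: 720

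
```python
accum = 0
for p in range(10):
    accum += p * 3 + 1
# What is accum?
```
Trace:
  accum=0
  accum=1, p=0
  accum=5, p=1
  accum=12, p=2
  accum=22, p=3
  accum=35, p=4
  accum=51, p=5
  accum=70, p=6
  accum=92, p=7
  accum=117, p=8
  accum=145, p=9

Final answer: 145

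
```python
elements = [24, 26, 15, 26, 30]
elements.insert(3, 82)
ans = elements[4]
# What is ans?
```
Trace:
  elements=[24, 26, 15, 26, 30]
  elements=[24, 26, 15, 82, 26, 30]
  elements=[24, 26, 15, 82, 26, 30], ans=26

Final answer: 26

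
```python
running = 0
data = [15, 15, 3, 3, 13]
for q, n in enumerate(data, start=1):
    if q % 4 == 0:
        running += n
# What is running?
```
Trace:
  running=0
  running=0, q=1, n=15
  running=0, q=2, n=15
  running=0, q=3, n=3
  running=3, q=4, n=3
  running=3, q=5, n=13

Final answer: 3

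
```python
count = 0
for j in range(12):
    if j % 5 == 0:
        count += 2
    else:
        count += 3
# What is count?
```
Trace:
  count=0
  count=2, j=0
  count=5, j=1
  count=8, j=2
  count=11, j=3
  count=14, j=4
  count=16, j=5
  count=19, j=6
  count=22, j=7
  count=25, j=8
  count=28, j=9
  count=30, j=10
  count=33, j=11

Final answer: 33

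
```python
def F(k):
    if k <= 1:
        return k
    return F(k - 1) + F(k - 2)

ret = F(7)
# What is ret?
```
Call trace (a repeated sub-call is expanded the first time; later identical calls just restate its return value):
F(k=7)
  F(k=6)
    F(k=5)
      F(k=4)
        F(k=3)
          F(k=2)
            F(k=1)
            -> return 1
            F(k=0)
            -> return 0
          -> return 1
          F(k=1)
          -> return 1
        -> return 2
        F(k=2) -> return 1  (same call as traced above)
      -> return 3
      F(k=3) -> return 2  (same call as traced above)
    -> return 5
    F(k=4) -> return 3  (same call as traced above)
  -> return 8
  F(k=5) -> return 5  (same call as traced above)
-> return 13

Final answer: 13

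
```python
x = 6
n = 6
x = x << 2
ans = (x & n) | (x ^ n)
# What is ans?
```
Trace:
  x=6
  x=6, n=6
  x=24, n=6
  x=24, n=6, ans=30

Final answer: 30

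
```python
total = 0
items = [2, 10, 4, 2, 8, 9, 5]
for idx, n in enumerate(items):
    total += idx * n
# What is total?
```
Trace:
  total=0
  total=0, idx=0, n=2
  total=10, idx=1, n=10
  total=18, idx=2, n=4
  total=24, idx=3, n=2
  total=56, idx=4, n=8
  total=101, idx=5, n=9
  total=131, idx=6, n=5

Final answer: 131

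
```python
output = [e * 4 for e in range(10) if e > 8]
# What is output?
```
Trace:
  e=0
  e=1
  e=2
  e=3
  e=4
  e=5
  e=6
  e=7
  e=8
  e=9
  output=[36]

Final answer: [36]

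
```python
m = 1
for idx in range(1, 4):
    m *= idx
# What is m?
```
Trace:
  m=1
  m=1, idx=1
  m=2, idx=2
  m=6, idx=3

Final answer: 6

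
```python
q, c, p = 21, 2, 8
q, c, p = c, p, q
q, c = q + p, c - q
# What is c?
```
Trace:
  q=21, c=2, p=8
  q=2, c=8, p=21
  q=23, c=6, p=21

Final answer: 6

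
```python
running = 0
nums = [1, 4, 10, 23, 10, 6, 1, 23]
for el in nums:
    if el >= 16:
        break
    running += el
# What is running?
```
Trace:
  running=0
  running=1, el=1
  running=5, el=4
  running=15, el=10
  running=15, el=23

Final answer: 15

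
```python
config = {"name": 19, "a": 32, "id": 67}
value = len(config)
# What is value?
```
Trace:
  config={'name': 19, 'a': 32, 'id': 67}
  config={'name': 19, 'a': 32, 'id': 67}, value=3

Final answer: 3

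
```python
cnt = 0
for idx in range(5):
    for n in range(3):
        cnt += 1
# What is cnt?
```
Trace:
  cnt=0
  cnt=1, idx=0, n=0
  cnt=2, idx=0, n=1
  cnt=3, idx=0, n=2
  cnt=4, idx=1, n=0
  cnt=5, idx=1, n=1
  cnt=6, idx=1, n=2
  cnt=7, idx=2, n=0
  cnt=8, idx=2, n=1
  cnt=9, idx=2, n=2
  cnt=10, idx=3, n=0
  cnt=11, idx=3, n=1
  cnt=12, idx=3, n=2
  cnt=13, idx=4, n=0
  cnt=14, idx=4, n=1
  cnt=15, idx=4, n=2

Final answer: 15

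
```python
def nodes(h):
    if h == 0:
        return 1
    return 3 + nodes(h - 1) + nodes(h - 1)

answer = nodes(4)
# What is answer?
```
Call trace (a repeated sub-call is expanded the first time; later identical calls just restate its return value):
nodes(h=4)
  nodes(h=3)
    nodes(h=2)
      nodes(h=1)
        nodes(h=0)
        -> return 1
        nodes(h=0)
        -> return 1
      -> return 5
      nodes(h=1) -> return 5  (same call as traced above)
    -> return 13
    nodes(h=2) -> return 13  (same call as traced above)
  -> return 29
  nodes(h=3) -> return 29  (same call as traced above)
-> return 61

Final answer: 61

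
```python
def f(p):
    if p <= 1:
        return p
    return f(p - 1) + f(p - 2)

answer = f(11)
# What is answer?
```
Call trace (a repeated sub-call is expanded the first time; later identical calls just restate its return value):
f(p=11)
  f(p=10)
    f(p=9)
      f(p=8)
        f(p=7)
          f(p=6)
            f(p=5)
              f(p=4)
                f(p=3)
                  f(p=2)
                    f(p=1)
                    -> return 1
                    f(p=0)
                    -> return 0
                  -> return 1
                  f(p=1)
                  -> return 1
                -> return 2
                f(p=2) -> return 1  (same call as traced above)
              -> return 3
              f(p=3) -> return 2  (same call as traced above)
            -> return 5
            f(p=4) -> return 3  (same call as traced above)
          -> return 8
          f(p=5) -> return 5  (same call as traced above)
        -> return 13
        f(p=6) -> return 8  (same call as traced above)
      -> return 21
      f(p=7) -> return 13  (same call as traced above)
    -> return 34
    f(p=8) -> return 21  (same call as traced above)
  -> return 55
  f(p=9) -> return 34  (same call as traced above)
-> return 89

Final answer: 89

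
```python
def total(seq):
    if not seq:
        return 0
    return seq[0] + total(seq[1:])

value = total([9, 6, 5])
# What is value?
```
Call trace:
total(seq=[9, 6, 5])
  total(seq=[6, 5])
    total(seq=[5])
      total(seq=[])
      -> return 0
    -> return 5
  -> return 11
-> return 20

Final answer: 20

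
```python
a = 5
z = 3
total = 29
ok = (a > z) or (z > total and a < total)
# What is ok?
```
Trace:
  a=5
  a=5, z=3
  a=5, z=3, total=29
  a=5, z=3, total=29, ok=True

Final answer: True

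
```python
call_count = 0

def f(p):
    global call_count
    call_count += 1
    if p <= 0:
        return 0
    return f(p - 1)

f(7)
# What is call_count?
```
Call trace:
f(p=7)
  f(p=6)
    f(p=5)
      f(p=4)
        f(p=3)
          f(p=2)
            f(p=1)
              f(p=0)
              -> return 0
            -> return 0
          -> return 0
        -> return 0
      -> return 0
    -> return 0
  -> return 0
-> return 0

call_count is incremented once per call. f is entered once for each p = 7, 6, 5, 4, 3, 2, 1, 0 (the p <= 0 call returns without recursing), i.e. 7 + 1 calls.
call_count = 8

Final answer: 8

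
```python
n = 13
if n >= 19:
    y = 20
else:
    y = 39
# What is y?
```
Trace:
  n=13
  n=13, y=39

Final answer: 39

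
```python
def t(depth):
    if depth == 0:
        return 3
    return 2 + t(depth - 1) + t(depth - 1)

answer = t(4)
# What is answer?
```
Call trace (a repeated sub-call is expanded the first time; later identical calls just restate its return value):
t(depth=4)
  t(depth=3)
    t(depth=2)
      t(depth=1)
        t(depth=0)
        -> return 3
        t(depth=0)
        -> return 3
      -> return 8
      t(depth=1) -> return 8  (same call as traced above)
    -> return 18
    t(depth=2) -> return 18  (same call as traced above)
  -> return 38
  t(depth=3) -> return 38  (same call as traced above)
-> return 78

Final answer: 78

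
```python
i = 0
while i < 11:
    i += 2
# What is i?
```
Trace:
  i=0
  i=2
  i=4
  i=6
  i=8
  i=10
  i=12

Final answer: 12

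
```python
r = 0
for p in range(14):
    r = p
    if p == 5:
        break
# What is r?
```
Trace:
  r=0
  r=0, p=0
  r=1, p=1
  r=2, p=2
  r=3, p=3
  r=4, p=4
  r=5, p=5

Final answer: 5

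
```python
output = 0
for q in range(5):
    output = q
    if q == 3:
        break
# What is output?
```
Trace:
  output=0
  output=0, q=0
  output=1, q=1
  output=2, q=2
  output=3, q=3

Final answer: 3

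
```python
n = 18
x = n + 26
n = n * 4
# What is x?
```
Trace:
  n=18
  n=18, x=44
  n=72, x=44

Final answer: 44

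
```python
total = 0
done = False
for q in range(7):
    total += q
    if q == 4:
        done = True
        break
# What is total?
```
Trace:
  total=0
  total=0, done=False
  total=0, done=False, q=0
  total=1, done=False, q=1
  total=3, done=False, q=2
  total=6, done=False, q=3
  total=10, done=True, q=4

Final answer: 10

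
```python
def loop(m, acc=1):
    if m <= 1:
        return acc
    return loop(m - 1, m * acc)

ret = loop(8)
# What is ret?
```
Call trace:
loop(m=8, acc=1)
  loop(m=7, acc=8)
    loop(m=6, acc=56)
      loop(m=5, acc=336)
        loop(m=4, acc=1680)
          loop(m=3, acc=6720)
            loop(m=2, acc=20160)
              loop(m=1, acc=40320)
              -> return 40320
            -> return 40320
          -> return 40320
        -> return 40320
      -> return 40320
    -> return 40320
  -> return 40320
-> return 40320

Final answer: 40320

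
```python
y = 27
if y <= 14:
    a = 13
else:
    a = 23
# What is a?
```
Trace:
  y=27
  y=27, a=23

Final answer: 23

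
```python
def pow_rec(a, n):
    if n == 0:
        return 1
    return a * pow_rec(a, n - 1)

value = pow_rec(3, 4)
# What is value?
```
Call trace:
pow_rec(a=3, n=4)
  pow_rec(a=3, n=3)
    pow_rec(a=3, n=2)
      pow_rec(a=3, n=1)
        pow_rec(a=3, n=0)
        -> return 1
      -> return 3
    -> return 9
  -> return 27
-> return 81

Final answer: 81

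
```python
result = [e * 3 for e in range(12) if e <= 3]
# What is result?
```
Trace:
  e=0
  e=1
  e=2
  e=3
  e=4
  e=5
  e=6
  e=7
  e=8
  e=9
  e=10
  e=11
  result=[0, 3, 6, 9]

Final answer: [0, 3, 6, 9]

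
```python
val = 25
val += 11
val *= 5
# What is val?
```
Trace:
  val=25
  val=36
  val=180

Final answer: 180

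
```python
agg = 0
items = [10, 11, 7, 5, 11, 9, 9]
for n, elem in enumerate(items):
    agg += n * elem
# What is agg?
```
Trace:
  agg=0
  agg=0, n=0, elem=10
  agg=11, n=1, elem=11
  agg=25, n=2, elem=7
  agg=40, n=3, elem=5
  agg=84, n=4, elem=11
  agg=129, n=5, elem=9
  agg=183, n=6, elem=9

Final answer: 183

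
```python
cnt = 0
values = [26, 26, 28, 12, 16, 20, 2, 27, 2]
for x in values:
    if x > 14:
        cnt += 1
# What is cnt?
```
Trace:
  cnt=0
  cnt=1, x=26
  cnt=2, x=26
  cnt=3, x=28
  cnt=3, x=12
  cnt=4, x=16
  cnt=5, x=20
  cnt=5, x=2
  cnt=6, x=27
  cnt=6, x=2

Final answer: 6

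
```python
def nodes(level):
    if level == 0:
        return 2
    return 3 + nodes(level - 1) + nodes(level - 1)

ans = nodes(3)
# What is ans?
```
Call trace (a repeated sub-call is expanded the first time; later identical calls just restate its return value):
nodes(level=3)
  nodes(level=2)
    nodes(level=1)
      nodes(level=0)
      -> return 2
      nodes(level=0)
      -> return 2
    -> return 7
    nodes(level=1) -> return 7  (same call as traced above)
  -> return 17
  nodes(level=2) -> return 17  (same call as traced above)
-> return 37

Final answer: 37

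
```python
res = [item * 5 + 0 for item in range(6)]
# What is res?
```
Trace:
  item=0
  item=1
  item=2
  item=3
  item=4
  item=5
  res=[0, 5, 10, 15, 20, 25]

Final answer: [0, 5, 10, 15, 20, 25]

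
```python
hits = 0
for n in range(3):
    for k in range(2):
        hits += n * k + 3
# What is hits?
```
Trace:
  hits=0
  hits=3, n=0, k=0
  hits=6, n=0, k=1
  hits=9, n=1, k=0
  hits=13, n=1, k=1
  hits=16, n=2, k=0
  hits=21, n=2, k=1

Final answer: 21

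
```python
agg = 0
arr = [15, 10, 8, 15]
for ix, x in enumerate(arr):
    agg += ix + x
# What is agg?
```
Trace:
  agg=0
  agg=15, ix=0, x=15
  agg=26, ix=1, x=10
  agg=36, ix=2, x=8
  agg=54, ix=3, x=15

Final answer: 54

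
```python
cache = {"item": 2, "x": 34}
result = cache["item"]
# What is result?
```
Trace:
  cache={'item': 2, 'x': 34}
  cache={'item': 2, 'x': 34}, result=2

Final answer: 2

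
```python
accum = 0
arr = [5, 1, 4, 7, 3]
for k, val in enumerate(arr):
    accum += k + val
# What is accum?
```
Trace:
  accum=0
  accum=5, k=0, val=5
  accum=7, k=1, val=1
  accum=13, k=2, val=4
  accum=23, k=3, val=7
  accum=30, k=4, val=3

Final answer: 30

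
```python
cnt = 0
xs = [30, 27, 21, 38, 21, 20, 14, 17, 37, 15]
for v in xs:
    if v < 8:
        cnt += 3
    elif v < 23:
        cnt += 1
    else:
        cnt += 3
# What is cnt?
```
Trace:
  cnt=0
  cnt=3, v=30
  cnt=6, v=27
  cnt=7, v=21
  cnt=10, v=38
  cnt=11, v=21
  cnt=12, v=20
  cnt=13, v=14
  cnt=14, v=17
  cnt=17, v=37
  cnt=18, v=15

Final answer: 18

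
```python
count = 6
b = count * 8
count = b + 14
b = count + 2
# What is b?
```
Trace:
  count=6
  count=6, b=48
  count=62, b=48
  count=62, b=64

Final answer: 64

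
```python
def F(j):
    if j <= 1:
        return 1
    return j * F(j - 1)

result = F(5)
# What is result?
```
Call trace:
F(j=5)
  F(j=4)
    F(j=3)
      F(j=2)
        F(j=1)
        -> return 1
      -> return 2
    -> return 6
  -> return 24
-> return 120

Final answer: 120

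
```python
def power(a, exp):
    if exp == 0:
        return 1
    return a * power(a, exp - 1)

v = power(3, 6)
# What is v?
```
Call trace:
power(a=3, exp=6)
  power(a=3, exp=5)
    power(a=3, exp=4)
      power(a=3, exp=3)
        power(a=3, exp=2)
          power(a=3, exp=1)
            power(a=3, exp=0)
            -> return 1
          -> return 3
        -> return 9
      -> return 27
    -> return 81
  -> return 243
-> return 729

Final answer: 729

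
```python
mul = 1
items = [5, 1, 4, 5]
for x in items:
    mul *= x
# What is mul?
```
Trace:
  mul=1
  mul=5, x=5
  mul=5, x=1
  mul=20, x=4
  mul=100, x=5

Final answer: 100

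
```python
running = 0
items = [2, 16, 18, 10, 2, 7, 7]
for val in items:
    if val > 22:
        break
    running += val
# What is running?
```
Trace:
  running=0
  running=2, val=2
  running=18, val=16
  running=36, val=18
  running=46, val=10
  running=48, val=2
  running=55, val=7
  running=62, val=7

Final answer: 62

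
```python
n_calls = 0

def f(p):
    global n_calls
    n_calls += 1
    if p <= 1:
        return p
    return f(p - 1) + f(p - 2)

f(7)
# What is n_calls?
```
Call trace (a repeated sub-call is expanded the first time; later identical calls just restate its return value):
f(p=7)
  f(p=6)
    f(p=5)
      f(p=4)
        f(p=3)
          f(p=2)
            f(p=1)
            -> return 1
            f(p=0)
            -> return 0
          -> return 1
          f(p=1)
          -> return 1
        -> return 2
        f(p=2) -> return 1  (same call as traced above)
      -> return 3
      f(p=3) -> return 2  (same call as traced above)
    -> return 5
    f(p=4) -> return 3  (same call as traced above)
  -> return 8
  f(p=5) -> return 5  (same call as traced above)
-> return 13

n_calls is incremented once per call, so count the calls in each subtree. Let C(p) = number of calls made by f(p).
C(0) = C(1) = 1 (base case, no recursion); C(p) = 1 + C(p - 1) + C(p - 2) otherwise.
C(2) = 1 + C(1) + C(0) = 1 + 1 + 1 = 3
C(3) = 1 + C(2) + C(1) = 1 + 3 + 1 = 5
C(4) = 1 + C(3) + C(2) = 1 + 5 + 3 = 9
C(5) = 1 + C(4) + C(3) = 1 + 9 + 5 = 15
C(6) = 1 + C(5) + C(4) = 1 + 15 + 9 = 25
C(7) = 1 + C(6) + C(5) = 1 + 25 + 15 = 41
n_calls = C(7) = 41

Final answer: 41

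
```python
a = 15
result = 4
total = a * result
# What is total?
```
Trace:
  a=15
  a=15, result=4
  a=15, result=4, total=60

Final answer: 60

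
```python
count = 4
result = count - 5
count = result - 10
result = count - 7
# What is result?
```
Trace:
  count=4
  count=4, result=-1
  count=-11, result=-1
  count=-11, result=-18

Final answer: -18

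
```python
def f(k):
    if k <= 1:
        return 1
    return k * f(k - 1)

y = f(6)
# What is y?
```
Call trace:
f(k=6)
  f(k=5)
    f(k=4)
      f(k=3)
        f(k=2)
          f(k=1)
          -> return 1
        -> return 2
      -> return 6
    -> return 24
  -> return 120
-> return 720

Final answer: 720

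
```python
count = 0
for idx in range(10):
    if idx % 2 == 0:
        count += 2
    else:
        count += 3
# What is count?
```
Trace:
  count=0
  count=2, idx=0
  count=5, idx=1
  count=7, idx=2
  count=10, idx=3
  count=12, idx=4
  count=15, idx=5
  count=17, idx=6
  count=20, idx=7
  count=22, idx=8
  count=25, idx=9

Final answer: 25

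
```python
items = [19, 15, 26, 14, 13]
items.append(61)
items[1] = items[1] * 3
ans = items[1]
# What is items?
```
Trace:
  items=[19, 15, 26, 14, 13]
  items=[19, 15, 26, 14, 13, 61]
  items=[19, 45, 26, 14, 13, 61]
  items=[19, 45, 26, 14, 13, 61], ans=45

Final answer: [19, 45, 26, 14, 13, 61]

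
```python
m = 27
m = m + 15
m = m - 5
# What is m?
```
Trace:
  m=27
  m=42
  m=37

Final answer: 37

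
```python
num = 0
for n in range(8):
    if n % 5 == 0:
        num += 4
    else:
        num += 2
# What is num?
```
Trace:
  num=0
  num=4, n=0
  num=6, n=1
  num=8, n=2
  num=10, n=3
  num=12, n=4
  num=16, n=5
  num=18, n=6
  num=20, n=7

Final answer: 20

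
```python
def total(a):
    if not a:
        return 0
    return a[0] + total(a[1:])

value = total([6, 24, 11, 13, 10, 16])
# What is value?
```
Call trace:
total(a=[6, 24, 11, 13, 10, 16])
  total(a=[24, 11, 13, 10, 16])
    total(a=[11, 13, 10, 16])
      total(a=[13, 10, 16])
        total(a=[10, 16])
          total(a=[16])
            total(a=[])
            -> return 0
          -> return 16
        -> return 26
      -> return 39
    -> return 50
  -> return 74
-> return 80

Final answer: 80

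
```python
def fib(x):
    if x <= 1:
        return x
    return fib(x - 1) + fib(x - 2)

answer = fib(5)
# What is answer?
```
Call trace (a repeated sub-call is expanded the first time; later identical calls just restate its return value):
fib(x=5)
  fib(x=4)
    fib(x=3)
      fib(x=2)
        fib(x=1)
        -> return 1
        fib(x=0)
        -> return 0
      -> return 1
      fib(x=1)
      -> return 1
    -> return 2
    fib(x=2) -> return 1  (same call as traced above)
  -> return 3
  fib(x=3) -> return 2  (same call as traced above)
-> return 5

Final answer: 5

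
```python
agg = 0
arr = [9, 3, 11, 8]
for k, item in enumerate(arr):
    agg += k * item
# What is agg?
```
Trace:
  agg=0
  agg=0, k=0, item=9
  agg=3, k=1, item=3
  agg=25, k=2, item=11
  agg=49, k=3, item=8

Final answer: 49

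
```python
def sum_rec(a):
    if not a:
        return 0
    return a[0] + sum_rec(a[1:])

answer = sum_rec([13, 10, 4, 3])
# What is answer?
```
Call trace:
sum_rec(a=[13, 10, 4, 3])
  sum_rec(a=[10, 4, 3])
    sum_rec(a=[4, 3])
      sum_rec(a=[3])
        sum_rec(a=[])
        -> return 0
      -> return 3
    -> return 7
  -> return 17
-> return 30

Final answer: 30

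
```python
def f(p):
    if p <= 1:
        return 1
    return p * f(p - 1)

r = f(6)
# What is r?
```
Call trace:
f(p=6)
  f(p=5)
    f(p=4)
      f(p=3)
        f(p=2)
          f(p=1)
          -> return 1
        -> return 2
      -> return 6
    -> return 24
  -> return 120
-> return 720

Final answer: 720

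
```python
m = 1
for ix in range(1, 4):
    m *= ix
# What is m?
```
Trace:
  m=1
  m=1, ix=1
  m=2, ix=2
  m=6, ix=3

Final answer: 6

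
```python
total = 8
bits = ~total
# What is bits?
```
Trace:
  total=8
  total=8, bits=-9

Final answer: -9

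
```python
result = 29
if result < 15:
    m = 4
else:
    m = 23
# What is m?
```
Trace:
  result=29
  result=29, m=23

Final answer: 23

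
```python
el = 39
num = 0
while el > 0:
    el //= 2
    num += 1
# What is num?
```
Trace:
  el=39
  el=39, num=0
  el=19, num=1
  el=9, num=2
  el=4, num=3
  el=2, num=4
  el=1, num=5
  el=0, num=6

Final answer: 6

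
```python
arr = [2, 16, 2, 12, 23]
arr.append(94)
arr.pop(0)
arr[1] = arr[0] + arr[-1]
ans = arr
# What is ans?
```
Trace:
  arr=[2, 16, 2, 12, 23]
  arr=[2, 16, 2, 12, 23, 94]
  arr=[16, 2, 12, 23, 94]
  arr=[16, 110, 12, 23, 94]
  arr=[16, 110, 12, 23, 94], ans=[16, 110, 12, 23, 94]

Final answer: [16, 110, 12, 23, 94]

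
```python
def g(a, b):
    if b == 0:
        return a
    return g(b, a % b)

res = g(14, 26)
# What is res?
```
Call trace:
g(a=14, b=26)
  g(a=26, b=14)
    g(a=14, b=12)
      g(a=12, b=2)
        g(a=2, b=0)
        -> return 2
      -> return 2
    -> return 2
  -> return 2
-> return 2

Final answer: 2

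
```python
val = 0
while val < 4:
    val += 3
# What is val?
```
Trace:
  val=0
  val=3
  val=6

Final answer: 6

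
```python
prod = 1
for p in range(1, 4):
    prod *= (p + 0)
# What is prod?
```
Trace:
  prod=1
  prod=1, p=1
  prod=2, p=2
  prod=6, p=3

Final answer: 6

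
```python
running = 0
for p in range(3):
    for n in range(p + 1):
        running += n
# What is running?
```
Trace:
  running=0
  running=0, p=0, n=0
  running=0, p=1, n=0
  running=1, p=1, n=1
  running=1, p=2, n=0
  running=2, p=2, n=1
  running=4, p=2, n=2

Final answer: 4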